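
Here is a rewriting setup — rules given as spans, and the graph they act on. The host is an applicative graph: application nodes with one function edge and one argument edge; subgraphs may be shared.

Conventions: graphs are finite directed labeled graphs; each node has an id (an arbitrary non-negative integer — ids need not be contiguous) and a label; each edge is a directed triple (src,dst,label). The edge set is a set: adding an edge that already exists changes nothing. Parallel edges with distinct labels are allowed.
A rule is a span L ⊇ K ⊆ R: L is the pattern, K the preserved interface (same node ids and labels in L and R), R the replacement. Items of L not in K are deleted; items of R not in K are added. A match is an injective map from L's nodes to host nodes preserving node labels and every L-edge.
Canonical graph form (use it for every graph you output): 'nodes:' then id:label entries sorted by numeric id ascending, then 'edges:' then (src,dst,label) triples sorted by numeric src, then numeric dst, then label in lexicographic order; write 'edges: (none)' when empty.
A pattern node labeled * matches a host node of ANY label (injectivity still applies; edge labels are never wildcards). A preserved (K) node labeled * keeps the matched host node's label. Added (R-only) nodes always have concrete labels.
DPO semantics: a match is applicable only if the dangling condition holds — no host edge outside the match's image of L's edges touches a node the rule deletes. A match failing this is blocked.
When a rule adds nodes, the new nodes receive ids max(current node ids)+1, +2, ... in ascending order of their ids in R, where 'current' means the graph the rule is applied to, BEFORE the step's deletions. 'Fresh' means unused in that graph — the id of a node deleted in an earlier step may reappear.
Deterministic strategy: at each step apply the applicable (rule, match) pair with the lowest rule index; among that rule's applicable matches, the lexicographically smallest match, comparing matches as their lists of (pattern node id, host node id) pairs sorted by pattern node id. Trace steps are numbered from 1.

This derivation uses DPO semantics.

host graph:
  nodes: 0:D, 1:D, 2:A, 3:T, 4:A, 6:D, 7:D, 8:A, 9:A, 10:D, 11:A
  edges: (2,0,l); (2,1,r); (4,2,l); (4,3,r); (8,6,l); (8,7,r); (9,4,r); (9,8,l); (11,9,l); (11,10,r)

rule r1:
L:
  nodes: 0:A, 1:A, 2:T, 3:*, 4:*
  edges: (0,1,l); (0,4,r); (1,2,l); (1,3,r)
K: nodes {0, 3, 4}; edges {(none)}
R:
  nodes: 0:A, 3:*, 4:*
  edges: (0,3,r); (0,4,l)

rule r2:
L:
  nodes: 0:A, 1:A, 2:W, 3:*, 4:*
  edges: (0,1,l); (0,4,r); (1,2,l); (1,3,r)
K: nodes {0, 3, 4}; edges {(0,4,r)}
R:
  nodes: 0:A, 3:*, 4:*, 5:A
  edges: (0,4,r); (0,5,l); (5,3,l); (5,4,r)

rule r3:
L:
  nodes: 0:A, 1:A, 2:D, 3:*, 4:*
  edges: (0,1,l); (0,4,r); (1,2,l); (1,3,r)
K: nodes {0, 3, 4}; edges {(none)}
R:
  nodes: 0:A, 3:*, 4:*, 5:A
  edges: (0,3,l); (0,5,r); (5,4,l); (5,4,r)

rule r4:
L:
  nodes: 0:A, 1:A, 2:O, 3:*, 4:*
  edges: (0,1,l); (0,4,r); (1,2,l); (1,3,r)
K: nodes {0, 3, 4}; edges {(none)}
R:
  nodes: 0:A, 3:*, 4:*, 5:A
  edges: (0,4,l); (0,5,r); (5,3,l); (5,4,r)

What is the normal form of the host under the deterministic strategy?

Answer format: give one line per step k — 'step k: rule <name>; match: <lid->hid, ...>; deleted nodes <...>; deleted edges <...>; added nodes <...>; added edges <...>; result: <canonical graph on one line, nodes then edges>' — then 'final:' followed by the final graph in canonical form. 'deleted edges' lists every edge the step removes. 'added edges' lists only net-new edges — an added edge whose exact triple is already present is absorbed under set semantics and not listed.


step 1: rule r3; match: 0->4, 1->2, 2->0, 3->1, 4->3; deleted nodes 0, 2; deleted edges (2,0,l); (2,1,r); (4,2,l); (4,3,r); added nodes 12; added edges (4,1,l); (4,12,r); (12,3,l); (12,3,r); result: nodes: 1:D, 3:T, 4:A, 6:D, 7:D, 8:A, 9:A, 10:D, 11:A, 12:A edges: (4,1,l); (4,12,r); (8,6,l); (8,7,r); (9,4,r); (9,8,l); (11,9,l); (11,10,r); (12,3,l); (12,3,r)
step 2: rule r3; match: 0->9, 1->8, 2->6, 3->7, 4->4; deleted nodes 6, 8; deleted edges (8,6,l); (8,7,r); (9,4,r); (9,8,l); added nodes 13; added edges (9,7,l); (9,13,r); (13,4,l); (13,4,r); result: nodes: 1:D, 3:T, 4:A, 7:D, 9:A, 10:D, 11:A, 12:A, 13:A edges: (4,1,l); (4,12,r); (9,7,l); (9,13,r); (11,9,l); (11,10,r); (12,3,l); (12,3,r); (13,4,l); (13,4,r)
step 3: rule r3; match: 0->11, 1->9, 2->7, 3->13, 4->10; deleted nodes 7, 9; deleted edges (9,7,l); (9,13,r); (11,9,l); (11,10,r); added nodes 14; added edges (11,13,l); (11,14,r); (14,10,l); (14,10,r); result: nodes: 1:D, 3:T, 4:A, 10:D, 11:A, 12:A, 13:A, 14:A edges: (4,1,l); (4,12,r); (11,13,l); (11,14,r); (12,3,l); (12,3,r); (13,4,l); (13,4,r); (14,10,l); (14,10,r)
final:
nodes: 1:D, 3:T, 4:A, 10:D, 11:A, 12:A, 13:A, 14:A
edges: (4,1,l); (4,12,r); (11,13,l); (11,14,r); (12,3,l); (12,3,r); (13,4,l); (13,4,r); (14,10,l); (14,10,r)


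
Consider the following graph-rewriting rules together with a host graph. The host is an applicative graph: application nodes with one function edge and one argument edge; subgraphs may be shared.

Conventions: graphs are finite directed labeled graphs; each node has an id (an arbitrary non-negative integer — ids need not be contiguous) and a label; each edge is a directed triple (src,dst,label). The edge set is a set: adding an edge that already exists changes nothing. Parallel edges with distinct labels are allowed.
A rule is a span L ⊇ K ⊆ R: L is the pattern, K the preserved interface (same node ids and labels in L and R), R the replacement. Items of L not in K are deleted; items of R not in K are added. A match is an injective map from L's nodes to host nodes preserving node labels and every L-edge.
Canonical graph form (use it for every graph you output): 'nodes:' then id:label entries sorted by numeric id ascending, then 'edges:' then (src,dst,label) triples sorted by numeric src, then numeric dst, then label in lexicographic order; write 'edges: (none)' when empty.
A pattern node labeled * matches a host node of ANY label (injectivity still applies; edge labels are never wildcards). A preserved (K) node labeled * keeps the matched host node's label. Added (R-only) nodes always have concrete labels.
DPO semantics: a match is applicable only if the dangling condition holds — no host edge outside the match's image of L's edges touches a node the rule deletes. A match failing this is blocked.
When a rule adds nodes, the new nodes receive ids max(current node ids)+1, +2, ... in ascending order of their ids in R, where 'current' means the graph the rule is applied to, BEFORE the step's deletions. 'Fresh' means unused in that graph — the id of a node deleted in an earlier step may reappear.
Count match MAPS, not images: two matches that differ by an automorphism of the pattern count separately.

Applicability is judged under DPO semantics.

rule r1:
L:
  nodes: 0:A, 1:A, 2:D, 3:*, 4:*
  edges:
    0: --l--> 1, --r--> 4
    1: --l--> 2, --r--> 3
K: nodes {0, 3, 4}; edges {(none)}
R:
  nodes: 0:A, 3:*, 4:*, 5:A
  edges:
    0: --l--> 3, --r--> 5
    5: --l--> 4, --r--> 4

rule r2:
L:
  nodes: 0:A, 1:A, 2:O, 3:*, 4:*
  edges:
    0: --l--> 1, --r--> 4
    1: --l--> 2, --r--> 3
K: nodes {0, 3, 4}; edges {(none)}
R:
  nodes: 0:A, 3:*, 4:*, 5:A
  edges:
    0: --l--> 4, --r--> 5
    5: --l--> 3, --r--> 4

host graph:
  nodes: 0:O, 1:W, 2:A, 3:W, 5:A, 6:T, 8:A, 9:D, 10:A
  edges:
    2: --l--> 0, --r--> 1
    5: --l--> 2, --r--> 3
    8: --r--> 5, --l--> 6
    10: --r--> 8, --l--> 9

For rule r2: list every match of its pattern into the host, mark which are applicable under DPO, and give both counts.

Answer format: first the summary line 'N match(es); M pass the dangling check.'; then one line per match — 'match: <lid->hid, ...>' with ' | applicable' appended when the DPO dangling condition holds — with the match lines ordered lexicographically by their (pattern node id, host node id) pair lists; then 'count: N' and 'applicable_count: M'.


1 match(es); 1 pass the dangling check.
match: 0->5, 1->2, 2->0, 3->1, 4->3 | applicable
count: 1
applicable_count: 1


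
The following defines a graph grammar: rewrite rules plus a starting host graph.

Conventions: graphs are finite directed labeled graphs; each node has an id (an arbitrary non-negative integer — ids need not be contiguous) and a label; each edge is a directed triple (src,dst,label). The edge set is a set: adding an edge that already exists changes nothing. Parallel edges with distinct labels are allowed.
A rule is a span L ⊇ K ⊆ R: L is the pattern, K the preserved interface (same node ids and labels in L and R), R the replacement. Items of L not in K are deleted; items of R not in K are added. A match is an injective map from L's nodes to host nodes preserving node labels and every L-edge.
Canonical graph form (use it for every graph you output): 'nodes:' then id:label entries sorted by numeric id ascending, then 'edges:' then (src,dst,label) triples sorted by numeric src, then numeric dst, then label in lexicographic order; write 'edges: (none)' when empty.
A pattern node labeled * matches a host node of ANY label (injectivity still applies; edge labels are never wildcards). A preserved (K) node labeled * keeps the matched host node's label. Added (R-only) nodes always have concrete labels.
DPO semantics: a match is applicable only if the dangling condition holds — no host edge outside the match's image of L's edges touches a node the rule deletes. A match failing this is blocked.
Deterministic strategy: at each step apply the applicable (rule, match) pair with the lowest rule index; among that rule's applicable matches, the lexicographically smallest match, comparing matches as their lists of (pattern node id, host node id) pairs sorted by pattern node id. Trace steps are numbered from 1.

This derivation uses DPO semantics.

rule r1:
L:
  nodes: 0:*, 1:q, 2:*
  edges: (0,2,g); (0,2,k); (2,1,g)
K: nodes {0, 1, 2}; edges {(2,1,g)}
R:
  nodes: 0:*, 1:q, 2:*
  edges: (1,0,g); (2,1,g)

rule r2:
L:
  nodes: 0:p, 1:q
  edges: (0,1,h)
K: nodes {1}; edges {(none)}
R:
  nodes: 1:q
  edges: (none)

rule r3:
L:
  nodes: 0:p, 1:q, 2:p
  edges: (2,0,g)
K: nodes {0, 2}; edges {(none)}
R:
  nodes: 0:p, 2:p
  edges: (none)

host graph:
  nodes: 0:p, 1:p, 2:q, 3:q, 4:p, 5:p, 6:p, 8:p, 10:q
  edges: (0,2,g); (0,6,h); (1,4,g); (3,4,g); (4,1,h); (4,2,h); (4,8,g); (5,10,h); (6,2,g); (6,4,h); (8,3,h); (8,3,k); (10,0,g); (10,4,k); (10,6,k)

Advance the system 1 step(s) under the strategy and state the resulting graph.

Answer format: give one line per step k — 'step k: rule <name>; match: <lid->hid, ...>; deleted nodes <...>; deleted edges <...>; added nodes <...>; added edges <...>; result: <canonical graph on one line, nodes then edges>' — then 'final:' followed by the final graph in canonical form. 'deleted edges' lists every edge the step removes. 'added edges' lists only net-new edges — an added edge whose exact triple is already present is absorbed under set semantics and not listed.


step 1: rule r2; match: 0->5, 1->10; deleted nodes 5; deleted edges (5,10,h); added nodes (none); added edges (none); result: nodes: 0:p, 1:p, 2:q, 3:q, 4:p, 6:p, 8:p, 10:q edges: (0,2,g); (0,6,h); (1,4,g); (3,4,g); (4,1,h); (4,2,h); (4,8,g); (6,2,g); (6,4,h); (8,3,h); (8,3,k); (10,0,g); (10,4,k); (10,6,k)
final:
nodes: 0:p, 1:p, 2:q, 3:q, 4:p, 6:p, 8:p, 10:q
edges: (0,2,g); (0,6,h); (1,4,g); (3,4,g); (4,1,h); (4,2,h); (4,8,g); (6,2,g); (6,4,h); (8,3,h); (8,3,k); (10,0,g); (10,4,k); (10,6,k)


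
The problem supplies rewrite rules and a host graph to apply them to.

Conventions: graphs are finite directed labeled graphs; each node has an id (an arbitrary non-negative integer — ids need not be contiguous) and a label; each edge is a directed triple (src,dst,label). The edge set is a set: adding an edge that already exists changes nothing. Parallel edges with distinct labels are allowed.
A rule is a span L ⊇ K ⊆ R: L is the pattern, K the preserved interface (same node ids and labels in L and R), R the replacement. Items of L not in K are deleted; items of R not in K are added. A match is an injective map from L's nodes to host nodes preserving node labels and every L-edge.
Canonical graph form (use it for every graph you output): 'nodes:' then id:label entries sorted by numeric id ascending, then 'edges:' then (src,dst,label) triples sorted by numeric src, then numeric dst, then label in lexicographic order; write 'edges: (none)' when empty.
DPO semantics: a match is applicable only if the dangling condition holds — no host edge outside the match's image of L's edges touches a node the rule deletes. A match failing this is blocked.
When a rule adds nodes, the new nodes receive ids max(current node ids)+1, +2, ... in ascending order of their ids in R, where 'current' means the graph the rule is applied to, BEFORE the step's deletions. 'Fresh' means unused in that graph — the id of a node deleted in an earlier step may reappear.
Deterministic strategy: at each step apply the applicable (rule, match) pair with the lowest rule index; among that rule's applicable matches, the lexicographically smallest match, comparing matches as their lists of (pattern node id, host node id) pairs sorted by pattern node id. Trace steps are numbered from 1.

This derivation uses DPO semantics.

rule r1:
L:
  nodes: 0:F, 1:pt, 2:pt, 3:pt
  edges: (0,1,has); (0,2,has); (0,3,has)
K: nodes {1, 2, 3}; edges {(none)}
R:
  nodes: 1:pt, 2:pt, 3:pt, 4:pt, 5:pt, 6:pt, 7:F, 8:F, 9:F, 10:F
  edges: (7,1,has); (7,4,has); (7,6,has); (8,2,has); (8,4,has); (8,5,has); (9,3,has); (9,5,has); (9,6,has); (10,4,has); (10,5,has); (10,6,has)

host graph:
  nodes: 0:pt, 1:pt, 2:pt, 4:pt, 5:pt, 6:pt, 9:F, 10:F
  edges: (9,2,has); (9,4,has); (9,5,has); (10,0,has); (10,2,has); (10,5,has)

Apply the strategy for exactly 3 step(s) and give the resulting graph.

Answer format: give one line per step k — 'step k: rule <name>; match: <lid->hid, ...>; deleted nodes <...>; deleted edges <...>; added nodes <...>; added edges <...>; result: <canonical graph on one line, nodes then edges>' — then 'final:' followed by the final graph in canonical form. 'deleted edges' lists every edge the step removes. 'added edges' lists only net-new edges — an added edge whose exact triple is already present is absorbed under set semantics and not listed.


step 1: rule r1; match: 0->9, 1->2, 2->4, 3->5; deleted nodes 9; deleted edges (9,2,has); (9,4,has); (9,5,has); added nodes 11, 12, 13, 14, 15, 16, 17; added edges (14,2,has); (14,11,has); (14,13,has); (15,4,has); (15,11,has); (15,12,has); (16,5,has); (16,12,has); (16,13,has); (17,11,has); (17,12,has); (17,13,has); result: nodes: 0:pt, 1:pt, 2:pt, 4:pt, 5:pt, 6:pt, 10:F, 11:pt, 12:pt, 13:pt, 14:F, 15:F, 16:F, 17:F edges: (10,0,has); (10,2,has); (10,5,has); (14,2,has); (14,11,has); (14,13,has); (15,4,has); (15,11,has); (15,12,has); (16,5,has); (16,12,has); (16,13,has); (17,11,has); (17,12,has); (17,13,has)
step 2: rule r1; match: 0->10, 1->0, 2->2, 3->5; deleted nodes 10; deleted edges (10,0,has); (10,2,has); (10,5,has); added nodes 18, 19, 20, 21, 22, 23, 24; added edges (21,0,has); (21,18,has); (21,20,has); (22,2,has); (22,18,has); (22,19,has); (23,5,has); (23,19,has); (23,20,has); (24,18,has); (24,19,has); (24,20,has); result: nodes: 0:pt, 1:pt, 2:pt, 4:pt, 5:pt, 6:pt, 11:pt, 12:pt, 13:pt, 14:F, 15:F, 16:F, 17:F, 18:pt, 19:pt, 20:pt, 21:F, 22:F, 23:F, 24:F edges: (14,2,has); (14,11,has); (14,13,has); (15,4,has); (15,11,has); (15,12,has); (16,5,has); (16,12,has); (16,13,has); (17,11,has); (17,12,has); (17,13,has); (21,0,has); (21,18,has); (21,20,has); (22,2,has); (22,18,has); (22,19,has); (23,5,has); (23,19,has); (23,20,has); (24,18,has); (24,19,has); (24,20,has)
step 3: rule r1; match: 0->14, 1->2, 2->11, 3->13; deleted nodes 14; deleted edges (14,2,has); (14,11,has); (14,13,has); added nodes 25, 26, 27, 28, 29, 30, 31; added edges (28,2,has); (28,25,has); (28,27,has); (29,11,has); (29,25,has); (29,26,has); (30,13,has); (30,26,has); (30,27,has); (31,25,has); (31,26,has); (31,27,has); result: nodes: 0:pt, 1:pt, 2:pt, 4:pt, 5:pt, 6:pt, 11:pt, 12:pt, 13:pt, 15:F, 16:F, 17:F, 18:pt, 19:pt, 20:pt, 21:F, 22:F, 23:F, 24:F, 25:pt, 26:pt, 27:pt, 28:F, 29:F, 30:F, 31:F edges: (15,4,has); (15,11,has); (15,12,has); (16,5,has); (16,12,has); (16,13,has); (17,11,has); (17,12,has); (17,13,has); (21,0,has); (21,18,has); (21,20,has); (22,2,has); (22,18,has); (22,19,has); (23,5,has); (23,19,has); (23,20,has); (24,18,has); (24,19,has); (24,20,has); (28,2,has); (28,25,has); (28,27,has); (29,11,has); (29,25,has); (29,26,has); (30,13,has); (30,26,has); (30,27,has); (31,25,has); (31,26,has); (31,27,has)
final:
nodes: 0:pt, 1:pt, 2:pt, 4:pt, 5:pt, 6:pt, 11:pt, 12:pt, 13:pt, 15:F, 16:F, 17:F, 18:pt, 19:pt, 20:pt, 21:F, 22:F, 23:F, 24:F, 25:pt, 26:pt, 27:pt, 28:F, 29:F, 30:F, 31:F
edges: (15,4,has); (15,11,has); (15,12,has); (16,5,has); (16,12,has); (16,13,has); (17,11,has); (17,12,has); (17,13,has); (21,0,has); (21,18,has); (21,20,has); (22,2,has); (22,18,has); (22,19,has); (23,5,has); (23,19,has); (23,20,has); (24,18,has); (24,19,has); (24,20,has); (28,2,has); (28,25,has); (28,27,has); (29,11,has); (29,25,has); (29,26,has); (30,13,has); (30,26,has); (30,27,has); (31,25,has); (31,26,has); (31,27,has)


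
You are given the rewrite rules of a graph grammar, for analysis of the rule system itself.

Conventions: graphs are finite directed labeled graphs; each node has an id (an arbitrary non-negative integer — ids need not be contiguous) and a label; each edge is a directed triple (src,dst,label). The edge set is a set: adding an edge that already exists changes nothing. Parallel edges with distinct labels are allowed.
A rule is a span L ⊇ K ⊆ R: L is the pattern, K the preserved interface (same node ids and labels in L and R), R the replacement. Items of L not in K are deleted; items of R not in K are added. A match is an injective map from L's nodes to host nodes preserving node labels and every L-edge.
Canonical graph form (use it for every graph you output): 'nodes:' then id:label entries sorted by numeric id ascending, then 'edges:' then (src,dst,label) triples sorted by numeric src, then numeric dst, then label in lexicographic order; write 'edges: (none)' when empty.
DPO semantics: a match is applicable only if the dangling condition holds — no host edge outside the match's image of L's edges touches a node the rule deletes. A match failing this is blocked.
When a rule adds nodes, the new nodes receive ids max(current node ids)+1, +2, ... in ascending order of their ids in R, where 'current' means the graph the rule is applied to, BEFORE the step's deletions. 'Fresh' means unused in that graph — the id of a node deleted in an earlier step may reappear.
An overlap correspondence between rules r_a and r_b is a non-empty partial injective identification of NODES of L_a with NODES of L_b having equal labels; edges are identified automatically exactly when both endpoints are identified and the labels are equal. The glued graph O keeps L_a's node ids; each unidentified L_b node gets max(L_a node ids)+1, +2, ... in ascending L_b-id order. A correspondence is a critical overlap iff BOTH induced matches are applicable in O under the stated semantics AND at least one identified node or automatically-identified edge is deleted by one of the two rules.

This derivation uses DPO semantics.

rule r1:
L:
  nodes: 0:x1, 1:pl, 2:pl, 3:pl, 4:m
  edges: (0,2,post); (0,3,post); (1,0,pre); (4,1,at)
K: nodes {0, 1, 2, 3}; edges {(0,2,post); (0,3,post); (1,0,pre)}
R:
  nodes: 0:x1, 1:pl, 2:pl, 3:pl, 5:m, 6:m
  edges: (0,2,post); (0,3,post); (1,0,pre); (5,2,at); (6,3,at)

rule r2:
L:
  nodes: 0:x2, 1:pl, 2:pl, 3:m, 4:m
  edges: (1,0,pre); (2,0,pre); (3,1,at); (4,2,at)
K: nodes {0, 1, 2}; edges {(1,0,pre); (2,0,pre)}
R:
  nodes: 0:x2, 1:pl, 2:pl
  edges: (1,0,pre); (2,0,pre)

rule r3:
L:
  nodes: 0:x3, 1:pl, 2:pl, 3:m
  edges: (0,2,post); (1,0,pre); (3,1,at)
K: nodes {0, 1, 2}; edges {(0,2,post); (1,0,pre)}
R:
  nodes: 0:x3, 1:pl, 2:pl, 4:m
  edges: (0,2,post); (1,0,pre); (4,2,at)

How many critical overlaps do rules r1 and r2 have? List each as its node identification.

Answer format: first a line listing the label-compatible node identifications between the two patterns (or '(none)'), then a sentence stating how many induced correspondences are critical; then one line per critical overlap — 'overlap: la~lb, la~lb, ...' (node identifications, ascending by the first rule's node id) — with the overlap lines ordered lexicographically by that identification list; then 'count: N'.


label-compatible node identifications between L(r1) and L(r2): 1~1, 1~2, 2~1, 2~2, 3~1, 3~2, 4~3, 4~4
6 of the induced correspondences are critical overlaps of r1 and r2.
overlap: 1~1, 2~2, 4~3
overlap: 1~1, 3~2, 4~3
overlap: 1~1, 4~3
overlap: 1~2, 2~1, 4~4
overlap: 1~2, 3~1, 4~4
overlap: 1~2, 4~4
count: 6


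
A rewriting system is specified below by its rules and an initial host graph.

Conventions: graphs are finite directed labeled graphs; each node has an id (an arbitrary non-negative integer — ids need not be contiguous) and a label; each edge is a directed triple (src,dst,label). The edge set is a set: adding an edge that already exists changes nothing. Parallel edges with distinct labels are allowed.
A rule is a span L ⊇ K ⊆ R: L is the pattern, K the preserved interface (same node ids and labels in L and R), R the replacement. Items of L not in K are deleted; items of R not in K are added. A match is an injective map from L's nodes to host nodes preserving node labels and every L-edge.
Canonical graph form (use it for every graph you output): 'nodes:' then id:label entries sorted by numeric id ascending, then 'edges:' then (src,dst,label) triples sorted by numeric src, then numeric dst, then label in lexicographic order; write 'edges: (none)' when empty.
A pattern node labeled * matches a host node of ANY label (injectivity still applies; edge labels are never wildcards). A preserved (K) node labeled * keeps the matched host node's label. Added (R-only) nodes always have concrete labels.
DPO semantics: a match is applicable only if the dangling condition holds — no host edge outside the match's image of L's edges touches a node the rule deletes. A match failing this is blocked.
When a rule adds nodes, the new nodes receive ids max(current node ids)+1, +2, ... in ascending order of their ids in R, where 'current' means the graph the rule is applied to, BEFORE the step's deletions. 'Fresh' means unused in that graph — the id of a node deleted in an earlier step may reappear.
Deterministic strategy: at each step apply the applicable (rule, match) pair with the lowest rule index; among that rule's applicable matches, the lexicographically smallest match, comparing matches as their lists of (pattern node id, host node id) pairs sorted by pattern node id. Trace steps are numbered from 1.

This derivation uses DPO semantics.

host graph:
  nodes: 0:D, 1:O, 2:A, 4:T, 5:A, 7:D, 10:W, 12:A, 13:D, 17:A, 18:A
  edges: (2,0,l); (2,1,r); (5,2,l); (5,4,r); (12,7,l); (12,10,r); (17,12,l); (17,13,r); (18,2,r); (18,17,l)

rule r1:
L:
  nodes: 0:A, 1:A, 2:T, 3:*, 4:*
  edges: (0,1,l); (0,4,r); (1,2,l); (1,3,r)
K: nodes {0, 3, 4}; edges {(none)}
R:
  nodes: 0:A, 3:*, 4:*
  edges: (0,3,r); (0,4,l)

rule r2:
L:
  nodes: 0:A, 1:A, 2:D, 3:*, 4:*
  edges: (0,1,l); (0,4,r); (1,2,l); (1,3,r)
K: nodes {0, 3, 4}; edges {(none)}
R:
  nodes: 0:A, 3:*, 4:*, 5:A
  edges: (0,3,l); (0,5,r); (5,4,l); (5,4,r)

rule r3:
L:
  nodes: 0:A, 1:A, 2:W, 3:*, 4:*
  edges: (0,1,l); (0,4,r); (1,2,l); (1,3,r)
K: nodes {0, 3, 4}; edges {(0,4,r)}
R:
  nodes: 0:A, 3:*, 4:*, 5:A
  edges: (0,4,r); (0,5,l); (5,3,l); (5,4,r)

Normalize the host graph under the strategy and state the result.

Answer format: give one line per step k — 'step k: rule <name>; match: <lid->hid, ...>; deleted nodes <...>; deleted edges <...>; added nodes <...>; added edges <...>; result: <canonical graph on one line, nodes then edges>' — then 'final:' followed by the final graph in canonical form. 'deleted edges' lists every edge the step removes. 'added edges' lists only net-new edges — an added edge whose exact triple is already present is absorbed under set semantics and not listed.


step 1: rule r2; match: 0->17, 1->12, 2->7, 3->10, 4->13; deleted nodes 7, 12; deleted edges (12,7,l); (12,10,r); (17,12,l); (17,13,r); added nodes 19; added edges (17,10,l); (17,19,r); (19,13,l); (19,13,r); result: nodes: 0:D, 1:O, 2:A, 4:T, 5:A, 10:W, 13:D, 17:A, 18:A, 19:A edges: (2,0,l); (2,1,r); (5,2,l); (5,4,r); (17,10,l); (17,19,r); (18,2,r); (18,17,l); (19,13,l); (19,13,r)
step 2: rule r3; match: 0->18, 1->17, 2->10, 3->19, 4->2; deleted nodes 10, 17; deleted edges (17,10,l); (17,19,r); (18,17,l); added nodes 20; added edges (18,20,l); (20,2,r); (20,19,l); result: nodes: 0:D, 1:O, 2:A, 4:T, 5:A, 13:D, 18:A, 19:A, 20:A edges: (2,0,l); (2,1,r); (5,2,l); (5,4,r); (18,2,r); (18,20,l); (19,13,l); (19,13,r); (20,2,r); (20,19,l)
final:
nodes: 0:D, 1:O, 2:A, 4:T, 5:A, 13:D, 18:A, 19:A, 20:A
edges: (2,0,l); (2,1,r); (5,2,l); (5,4,r); (18,2,r); (18,20,l); (19,13,l); (19,13,r); (20,2,r); (20,19,l)


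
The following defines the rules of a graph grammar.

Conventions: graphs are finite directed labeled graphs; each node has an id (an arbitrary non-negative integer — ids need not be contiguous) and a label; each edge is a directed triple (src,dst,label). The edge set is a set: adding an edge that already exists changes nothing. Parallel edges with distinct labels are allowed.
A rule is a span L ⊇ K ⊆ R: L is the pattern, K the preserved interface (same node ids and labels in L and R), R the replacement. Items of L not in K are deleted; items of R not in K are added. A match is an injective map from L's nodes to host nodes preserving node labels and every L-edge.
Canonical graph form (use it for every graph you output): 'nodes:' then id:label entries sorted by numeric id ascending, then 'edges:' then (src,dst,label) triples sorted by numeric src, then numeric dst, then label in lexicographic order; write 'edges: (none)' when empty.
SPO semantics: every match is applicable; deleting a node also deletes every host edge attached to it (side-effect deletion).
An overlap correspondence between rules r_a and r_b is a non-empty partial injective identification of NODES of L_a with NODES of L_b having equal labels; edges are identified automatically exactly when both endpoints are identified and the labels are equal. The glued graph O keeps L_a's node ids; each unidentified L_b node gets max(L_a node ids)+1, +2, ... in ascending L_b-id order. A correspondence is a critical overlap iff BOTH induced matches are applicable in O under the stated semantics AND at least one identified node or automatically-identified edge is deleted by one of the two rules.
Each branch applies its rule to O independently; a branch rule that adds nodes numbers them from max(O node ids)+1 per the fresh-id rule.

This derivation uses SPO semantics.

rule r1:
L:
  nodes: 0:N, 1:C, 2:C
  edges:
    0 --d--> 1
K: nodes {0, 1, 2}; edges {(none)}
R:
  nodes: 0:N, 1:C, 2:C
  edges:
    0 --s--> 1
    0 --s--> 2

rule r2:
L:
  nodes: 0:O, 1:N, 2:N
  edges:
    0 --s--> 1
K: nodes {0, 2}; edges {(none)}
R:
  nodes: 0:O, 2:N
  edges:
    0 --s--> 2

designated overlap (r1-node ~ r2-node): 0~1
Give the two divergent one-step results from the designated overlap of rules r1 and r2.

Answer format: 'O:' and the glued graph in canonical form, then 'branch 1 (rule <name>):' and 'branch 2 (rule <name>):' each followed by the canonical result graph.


O:
nodes: 0:N, 1:C, 2:C, 3:O, 4:N
edges: (0,1,d); (3,0,s)
branch 1 (rule r1):
nodes: 0:N, 1:C, 2:C, 3:O, 4:N
edges: (0,1,s); (0,2,s); (3,0,s)
branch 2 (rule r2):
nodes: 1:C, 2:C, 3:O, 4:N
edges: (3,4,s)


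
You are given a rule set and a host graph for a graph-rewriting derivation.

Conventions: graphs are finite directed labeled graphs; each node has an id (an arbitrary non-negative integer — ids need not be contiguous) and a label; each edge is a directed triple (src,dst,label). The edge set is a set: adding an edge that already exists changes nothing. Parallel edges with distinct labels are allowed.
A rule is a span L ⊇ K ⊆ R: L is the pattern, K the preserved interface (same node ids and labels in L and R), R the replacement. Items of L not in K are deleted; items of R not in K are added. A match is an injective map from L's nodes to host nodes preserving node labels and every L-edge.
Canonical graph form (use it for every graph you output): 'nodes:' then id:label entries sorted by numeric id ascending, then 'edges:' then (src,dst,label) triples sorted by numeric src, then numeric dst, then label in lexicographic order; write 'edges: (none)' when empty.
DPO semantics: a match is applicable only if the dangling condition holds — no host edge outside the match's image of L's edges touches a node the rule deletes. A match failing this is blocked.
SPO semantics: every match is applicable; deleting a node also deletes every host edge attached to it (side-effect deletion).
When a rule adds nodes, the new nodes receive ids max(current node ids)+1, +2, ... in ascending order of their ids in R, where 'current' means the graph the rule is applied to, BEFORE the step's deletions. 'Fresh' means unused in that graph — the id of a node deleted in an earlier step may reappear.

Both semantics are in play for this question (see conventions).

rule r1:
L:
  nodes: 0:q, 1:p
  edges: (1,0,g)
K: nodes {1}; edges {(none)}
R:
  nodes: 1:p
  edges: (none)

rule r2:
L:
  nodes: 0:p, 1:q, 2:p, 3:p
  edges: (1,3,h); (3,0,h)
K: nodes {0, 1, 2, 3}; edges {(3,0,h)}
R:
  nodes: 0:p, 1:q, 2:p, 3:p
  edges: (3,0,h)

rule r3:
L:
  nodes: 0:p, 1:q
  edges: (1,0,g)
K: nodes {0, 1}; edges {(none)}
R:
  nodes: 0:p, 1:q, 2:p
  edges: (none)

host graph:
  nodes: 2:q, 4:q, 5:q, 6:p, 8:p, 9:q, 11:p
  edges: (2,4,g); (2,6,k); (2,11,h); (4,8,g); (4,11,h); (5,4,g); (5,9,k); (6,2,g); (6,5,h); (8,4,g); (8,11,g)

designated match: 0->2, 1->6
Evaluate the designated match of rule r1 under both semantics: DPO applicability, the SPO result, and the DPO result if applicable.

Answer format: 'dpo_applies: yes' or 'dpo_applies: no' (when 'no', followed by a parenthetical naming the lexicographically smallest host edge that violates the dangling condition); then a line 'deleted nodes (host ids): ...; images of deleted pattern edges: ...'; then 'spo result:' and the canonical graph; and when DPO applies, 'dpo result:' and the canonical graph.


dpo_applies: no
(the rule deletes node 2, which keeps host edge (2,4,g) outside the match image — the dangling condition fails, DPO blocks; SPO proceeds and side-deletes such edges)
deleted nodes (host ids): 2; images of deleted pattern edges: (6,2,g)
spo result:
nodes: 4:q, 5:q, 6:p, 8:p, 9:q, 11:p
edges: (4,8,g); (4,11,h); (5,4,g); (5,9,k); (6,5,h); (8,4,g); (8,11,g)


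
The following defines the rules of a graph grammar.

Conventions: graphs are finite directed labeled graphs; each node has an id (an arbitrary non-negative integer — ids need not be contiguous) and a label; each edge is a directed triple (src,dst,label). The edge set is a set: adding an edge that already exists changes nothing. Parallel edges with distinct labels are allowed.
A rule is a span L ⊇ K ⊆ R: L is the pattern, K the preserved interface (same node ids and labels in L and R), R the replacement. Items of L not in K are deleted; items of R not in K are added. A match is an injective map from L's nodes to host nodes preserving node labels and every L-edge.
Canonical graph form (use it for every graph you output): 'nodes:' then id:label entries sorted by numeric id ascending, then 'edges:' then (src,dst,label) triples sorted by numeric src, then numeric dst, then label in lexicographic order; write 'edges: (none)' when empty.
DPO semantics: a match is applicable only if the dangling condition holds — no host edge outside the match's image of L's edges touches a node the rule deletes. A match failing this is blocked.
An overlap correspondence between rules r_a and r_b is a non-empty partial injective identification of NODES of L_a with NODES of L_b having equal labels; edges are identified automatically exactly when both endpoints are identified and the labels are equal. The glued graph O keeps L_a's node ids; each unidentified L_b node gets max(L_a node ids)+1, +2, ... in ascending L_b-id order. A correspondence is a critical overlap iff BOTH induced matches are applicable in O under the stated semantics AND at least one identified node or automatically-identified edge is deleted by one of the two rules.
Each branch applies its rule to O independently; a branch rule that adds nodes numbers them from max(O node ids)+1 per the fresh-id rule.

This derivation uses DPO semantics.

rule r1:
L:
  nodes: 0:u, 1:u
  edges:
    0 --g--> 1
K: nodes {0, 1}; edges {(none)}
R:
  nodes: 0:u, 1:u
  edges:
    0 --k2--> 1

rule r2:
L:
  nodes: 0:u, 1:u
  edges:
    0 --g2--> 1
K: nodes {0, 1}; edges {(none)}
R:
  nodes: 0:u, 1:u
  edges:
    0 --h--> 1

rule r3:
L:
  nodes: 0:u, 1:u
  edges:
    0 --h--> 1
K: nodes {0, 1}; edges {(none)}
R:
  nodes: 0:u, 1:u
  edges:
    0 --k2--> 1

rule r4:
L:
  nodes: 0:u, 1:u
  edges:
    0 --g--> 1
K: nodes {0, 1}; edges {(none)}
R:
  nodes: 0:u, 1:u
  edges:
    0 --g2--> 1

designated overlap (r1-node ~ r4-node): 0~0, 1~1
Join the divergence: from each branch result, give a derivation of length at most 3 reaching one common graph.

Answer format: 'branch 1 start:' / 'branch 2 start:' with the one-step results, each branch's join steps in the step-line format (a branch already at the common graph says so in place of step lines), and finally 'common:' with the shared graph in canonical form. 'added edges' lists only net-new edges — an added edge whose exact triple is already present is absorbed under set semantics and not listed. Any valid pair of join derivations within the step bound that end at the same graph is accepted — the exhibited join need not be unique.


branch 1 start:
nodes: 0:u, 1:u
edges: (0,1,k2)
branch 2 start:
nodes: 0:u, 1:u
edges: (0,1,g2)
branch 1: already at the common graph (0 steps)
branch 2 step 1: rule r2; match: 0->0, 1->1; deleted nodes (none); deleted edges (0,1,g2); added nodes (none); added edges (0,1,h); result: nodes: 0:u, 1:u edges: (0,1,h)
branch 2 step 2: rule r3; match: 0->0, 1->1; deleted nodes (none); deleted edges (0,1,h); added nodes (none); added edges (0,1,k2); result: nodes: 0:u, 1:u edges: (0,1,k2)
common:
nodes: 0:u, 1:u
edges: (0,1,k2)


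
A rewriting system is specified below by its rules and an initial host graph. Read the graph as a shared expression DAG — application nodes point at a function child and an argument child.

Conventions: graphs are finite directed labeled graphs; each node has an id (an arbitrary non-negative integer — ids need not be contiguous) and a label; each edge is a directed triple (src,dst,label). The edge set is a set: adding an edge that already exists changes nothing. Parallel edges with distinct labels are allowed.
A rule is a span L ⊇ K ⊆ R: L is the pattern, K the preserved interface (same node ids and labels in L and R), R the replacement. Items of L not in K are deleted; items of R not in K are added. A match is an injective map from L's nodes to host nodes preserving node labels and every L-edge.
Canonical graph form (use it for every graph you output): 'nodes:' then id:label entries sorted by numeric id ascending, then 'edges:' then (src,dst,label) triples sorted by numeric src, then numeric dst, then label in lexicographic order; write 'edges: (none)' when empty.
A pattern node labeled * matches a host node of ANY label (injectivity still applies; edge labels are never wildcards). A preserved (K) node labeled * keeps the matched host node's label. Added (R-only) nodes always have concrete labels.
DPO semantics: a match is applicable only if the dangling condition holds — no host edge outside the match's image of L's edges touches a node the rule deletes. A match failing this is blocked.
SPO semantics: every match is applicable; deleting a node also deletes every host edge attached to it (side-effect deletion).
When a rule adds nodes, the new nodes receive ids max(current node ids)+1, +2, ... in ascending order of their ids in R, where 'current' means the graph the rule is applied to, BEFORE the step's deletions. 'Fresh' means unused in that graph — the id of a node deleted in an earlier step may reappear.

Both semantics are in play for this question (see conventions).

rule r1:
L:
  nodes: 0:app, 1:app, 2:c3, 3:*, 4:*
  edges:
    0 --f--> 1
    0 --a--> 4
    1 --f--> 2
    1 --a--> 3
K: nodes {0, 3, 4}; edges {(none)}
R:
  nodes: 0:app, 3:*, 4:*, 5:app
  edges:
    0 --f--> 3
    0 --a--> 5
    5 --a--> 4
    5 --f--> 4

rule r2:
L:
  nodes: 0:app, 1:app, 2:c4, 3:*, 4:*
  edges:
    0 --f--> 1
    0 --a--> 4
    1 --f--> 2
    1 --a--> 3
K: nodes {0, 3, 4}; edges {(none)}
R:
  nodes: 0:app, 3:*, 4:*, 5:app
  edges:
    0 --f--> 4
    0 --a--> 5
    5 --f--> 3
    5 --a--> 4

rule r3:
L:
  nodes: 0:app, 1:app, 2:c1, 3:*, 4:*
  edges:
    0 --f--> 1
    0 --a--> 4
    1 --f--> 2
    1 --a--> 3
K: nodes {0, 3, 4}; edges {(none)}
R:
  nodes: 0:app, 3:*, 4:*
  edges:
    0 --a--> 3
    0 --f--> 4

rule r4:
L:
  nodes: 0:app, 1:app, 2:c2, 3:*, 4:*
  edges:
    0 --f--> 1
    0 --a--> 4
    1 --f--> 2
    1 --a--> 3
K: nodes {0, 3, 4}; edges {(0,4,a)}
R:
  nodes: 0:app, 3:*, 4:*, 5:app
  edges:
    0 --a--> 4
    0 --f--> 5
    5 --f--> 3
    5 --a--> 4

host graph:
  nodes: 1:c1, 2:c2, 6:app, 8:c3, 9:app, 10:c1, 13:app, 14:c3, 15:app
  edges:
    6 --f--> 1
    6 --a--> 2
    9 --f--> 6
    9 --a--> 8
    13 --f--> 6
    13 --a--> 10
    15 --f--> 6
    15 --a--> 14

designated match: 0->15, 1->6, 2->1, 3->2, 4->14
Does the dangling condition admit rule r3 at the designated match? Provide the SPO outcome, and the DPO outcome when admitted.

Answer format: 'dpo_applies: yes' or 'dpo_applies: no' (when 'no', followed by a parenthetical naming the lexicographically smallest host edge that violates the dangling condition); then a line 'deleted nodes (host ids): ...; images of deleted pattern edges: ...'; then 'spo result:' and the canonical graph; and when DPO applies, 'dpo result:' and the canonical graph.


dpo_applies: no
(the rule deletes node 6, which keeps host edge (9,6,f) outside the match image — the dangling condition fails, DPO blocks; SPO proceeds and side-deletes such edges)
deleted nodes (host ids): 1, 6; images of deleted pattern edges: (6,1,f); (6,2,a); (15,6,f); (15,14,a)
spo result:
nodes: 2:c2, 8:c3, 9:app, 10:c1, 13:app, 14:c3, 15:app
edges: (9,8,a); (13,10,a); (15,2,a); (15,14,f)


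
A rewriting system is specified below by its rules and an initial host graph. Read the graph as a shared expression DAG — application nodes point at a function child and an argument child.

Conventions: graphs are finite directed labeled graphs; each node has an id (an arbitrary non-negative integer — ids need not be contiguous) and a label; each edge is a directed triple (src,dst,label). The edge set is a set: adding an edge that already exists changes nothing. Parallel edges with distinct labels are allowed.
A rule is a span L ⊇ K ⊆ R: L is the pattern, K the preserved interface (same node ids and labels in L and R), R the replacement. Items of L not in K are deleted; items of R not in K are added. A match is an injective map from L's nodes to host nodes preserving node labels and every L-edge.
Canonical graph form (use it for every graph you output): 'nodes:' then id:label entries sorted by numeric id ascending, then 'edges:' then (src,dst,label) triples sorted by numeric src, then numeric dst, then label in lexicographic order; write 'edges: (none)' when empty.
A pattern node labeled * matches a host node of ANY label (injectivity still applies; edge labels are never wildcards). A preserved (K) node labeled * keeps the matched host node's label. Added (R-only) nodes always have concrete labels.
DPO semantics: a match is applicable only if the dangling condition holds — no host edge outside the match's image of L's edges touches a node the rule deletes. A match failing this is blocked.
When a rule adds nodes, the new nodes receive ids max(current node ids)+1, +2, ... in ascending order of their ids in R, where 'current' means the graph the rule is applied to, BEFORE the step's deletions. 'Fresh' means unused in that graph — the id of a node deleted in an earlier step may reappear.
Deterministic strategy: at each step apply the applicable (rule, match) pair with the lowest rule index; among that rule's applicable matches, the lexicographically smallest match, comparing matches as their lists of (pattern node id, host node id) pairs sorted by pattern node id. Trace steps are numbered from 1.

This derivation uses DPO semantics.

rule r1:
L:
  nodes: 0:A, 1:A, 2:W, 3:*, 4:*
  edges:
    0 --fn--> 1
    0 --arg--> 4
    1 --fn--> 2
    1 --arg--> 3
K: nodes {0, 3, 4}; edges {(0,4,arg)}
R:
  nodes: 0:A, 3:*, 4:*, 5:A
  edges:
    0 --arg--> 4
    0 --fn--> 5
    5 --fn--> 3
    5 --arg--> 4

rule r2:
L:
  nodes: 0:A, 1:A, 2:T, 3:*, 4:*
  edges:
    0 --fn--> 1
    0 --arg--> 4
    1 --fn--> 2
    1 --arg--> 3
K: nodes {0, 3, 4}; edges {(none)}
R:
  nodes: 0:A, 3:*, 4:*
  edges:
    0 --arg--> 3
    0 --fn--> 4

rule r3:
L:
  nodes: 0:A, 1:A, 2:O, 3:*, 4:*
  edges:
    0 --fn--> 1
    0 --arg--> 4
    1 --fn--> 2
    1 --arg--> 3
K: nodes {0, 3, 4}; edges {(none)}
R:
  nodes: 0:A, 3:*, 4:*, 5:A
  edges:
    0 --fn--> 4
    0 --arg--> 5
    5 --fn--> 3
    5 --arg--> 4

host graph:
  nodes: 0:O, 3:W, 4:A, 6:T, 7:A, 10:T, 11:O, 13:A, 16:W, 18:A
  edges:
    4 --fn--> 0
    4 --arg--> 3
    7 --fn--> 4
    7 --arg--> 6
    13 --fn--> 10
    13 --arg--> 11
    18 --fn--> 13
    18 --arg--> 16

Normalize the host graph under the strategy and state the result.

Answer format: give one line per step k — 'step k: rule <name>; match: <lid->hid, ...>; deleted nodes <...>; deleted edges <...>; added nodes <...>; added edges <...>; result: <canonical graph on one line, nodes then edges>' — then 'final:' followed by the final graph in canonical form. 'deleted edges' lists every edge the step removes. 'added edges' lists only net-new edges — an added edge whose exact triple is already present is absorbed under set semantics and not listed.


step 1: rule r2; match: 0->18, 1->13, 2->10, 3->11, 4->16; deleted nodes 10, 13; deleted edges (13,10,fn); (13,11,arg); (18,13,fn); (18,16,arg); added nodes (none); added edges (18,11,arg); (18,16,fn); result: nodes: 0:O, 3:W, 4:A, 6:T, 7:A, 11:O, 16:W, 18:A edges: (4,0,fn); (4,3,arg); (7,4,fn); (7,6,arg); (18,11,arg); (18,16,fn)
step 2: rule r3; match: 0->7, 1->4, 2->0, 3->3, 4->6; deleted nodes 0, 4; deleted edges (4,0,fn); (4,3,arg); (7,4,fn); (7,6,arg); added nodes 19; added edges (7,6,fn); (7,19,arg); (19,3,fn); (19,6,arg); result: nodes: 3:W, 6:T, 7:A, 11:O, 16:W, 18:A, 19:A edges: (7,6,fn); (7,19,arg); (18,11,arg); (18,16,fn); (19,3,fn); (19,6,arg)
final:
nodes: 3:W, 6:T, 7:A, 11:O, 16:W, 18:A, 19:A
edges: (7,6,fn); (7,19,arg); (18,11,arg); (18,16,fn); (19,3,fn); (19,6,arg)
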